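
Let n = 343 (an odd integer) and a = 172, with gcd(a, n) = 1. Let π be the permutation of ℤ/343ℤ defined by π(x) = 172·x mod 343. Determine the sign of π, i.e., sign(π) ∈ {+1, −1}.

+1

Orbit of 326 under x↦172x: [326, 163, 253, 298, 149, 246, 123]… (length divides ord_343(172)).
7 cycles of lengths [147, 147, 21, 21, 3, 3, 1].
343 − 7 = 336 transpositions; sign(π) = (−1)^336 = +1.
Zolotarev: (172|343) = +1, matching the cycle-count sign.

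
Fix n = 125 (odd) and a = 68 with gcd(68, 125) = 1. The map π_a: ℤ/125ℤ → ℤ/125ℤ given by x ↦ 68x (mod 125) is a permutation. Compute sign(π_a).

Trace 1: π^k(1) = [1, 68, 124, 57] for k=0..3.
The orbit structure of x ↦ 68x mod 125: 32 orbits of sizes [4, 4, 4, 4, 4, 4, 4, 4, 4, 4, 4, 4, 4, 4, 4, 4, 4, 4, 4, 4, 4, 4, 4, 4, 4, 4, 4, 4, 4, 4, 4, 1].
Σ(ℓ_i−1) = 125−32 = 93; sign = (−1)^93 = -1.
Check: (68/125) = -1 by Zolotarev.

-1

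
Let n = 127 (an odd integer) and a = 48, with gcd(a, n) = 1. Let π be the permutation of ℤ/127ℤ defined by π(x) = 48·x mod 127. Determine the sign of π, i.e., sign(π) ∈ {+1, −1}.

-1

Trace 121: π^k(121) = [121, 93, 19, 23, 88, 33, 60] for k=0..6.
π_48 has 2 disjoint cycles with lengths [126, 1] on {0,…,126}.
With 2 cycles on 127 points, sign = (−1)^{127−2} = -1.
(48|127)_J = -1 (Zolotarev's lemma cross-check).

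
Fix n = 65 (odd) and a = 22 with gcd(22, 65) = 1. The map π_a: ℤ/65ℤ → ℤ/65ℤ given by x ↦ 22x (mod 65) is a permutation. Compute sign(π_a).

-1

Trace 29: π^k(29) = [29, 53, 61, 42, 14, 48, 16] for k=0..6.
Cycle type of π: 12×4 + 4 + 3×4 + 1; total 10 cycles.
sign(π) = (−1)^{n − #cycles} = (−1)^{65−10} = (−1)^55 = -1.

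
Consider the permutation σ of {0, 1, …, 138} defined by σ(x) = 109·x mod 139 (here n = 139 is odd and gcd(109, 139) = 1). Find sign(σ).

-1

Orbit of 23 under x↦109x: [23, 5, 128, 52, 108, 96, 39]… (length divides ord_139(109)).
2 cycles of lengths [138, 1].
sign(π) = (−1)^{n − #cycles} = (−1)^{139−2} = (−1)^137 = -1.
Zolotarev: (109|139) = -1, matching the cycle-count sign.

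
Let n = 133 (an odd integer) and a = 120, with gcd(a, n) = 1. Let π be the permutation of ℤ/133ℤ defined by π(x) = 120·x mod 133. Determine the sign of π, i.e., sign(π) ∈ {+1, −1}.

Start at x=1: 1 → 120 → 36 → 64 → 99 → 43 → 106 → … (one orbit).
π_120 has 21 disjoint cycles with lengths [9, 9, 9, 9, 9, 9, 9, 9, 9, 9, 9, 9, 9, 9, 1, 1, 1, 1, 1, 1, 1] on {0,…,132}.
With 21 cycles on 133 points, sign = (−1)^{133−21} = +1.
(120|133)_J = +1 (Zolotarev's lemma cross-check).

+1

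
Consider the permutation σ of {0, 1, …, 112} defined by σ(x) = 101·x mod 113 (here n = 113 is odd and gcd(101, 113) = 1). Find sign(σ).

-1

Start at x=15: 15 → 46 → 13 → 70 → 64 → 23 → 63 → … (one orbit).
Cycle lengths of π_101 on ℤ/113ℤ: [112, 1]; 2 cycles in total.
Σ(ℓ_i−1) = 113−2 = 111; sign = (−1)^111 = -1.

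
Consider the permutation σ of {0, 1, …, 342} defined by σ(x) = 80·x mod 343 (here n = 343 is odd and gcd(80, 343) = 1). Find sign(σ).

-1

Orbit of 68 under x↦80x: [68, 295, 276, 128, 293, 116, 19]… (length divides ord_343(80)).
16 cycles of lengths [42, 42, 42, 42, 42, 42, 42, 6, 6, 6, 6, 6, 6, 6, 6, 1].
sign(π) = (−1)^{n − #cycles} = (−1)^{343−16} = (−1)^327 = -1.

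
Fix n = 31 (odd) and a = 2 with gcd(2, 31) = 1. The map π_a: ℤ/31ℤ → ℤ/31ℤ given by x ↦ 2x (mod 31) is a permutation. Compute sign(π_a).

+1

Start at x=8: 8 → 16 → 1 → 2 → 4 → 8 (one orbit).
7 cycles of lengths [5, 5, 5, 5, 5, 5, 1].
sign(π) = (−1)^{n − #cycles} = (−1)^{31−7} = (−1)^24 = +1.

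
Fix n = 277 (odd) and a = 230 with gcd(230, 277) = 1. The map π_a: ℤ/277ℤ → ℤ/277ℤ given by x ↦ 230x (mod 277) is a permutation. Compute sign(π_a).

+1

Start at x=49: 49 → 190 → 211 → 55 → 185 → 169 → 90 → … (one orbit).
The orbit structure of x ↦ 230x mod 277: 5 orbits of sizes [69, 69, 69, 69, 1].
With 5 cycles on 277 points, sign = (−1)^{277−5} = +1.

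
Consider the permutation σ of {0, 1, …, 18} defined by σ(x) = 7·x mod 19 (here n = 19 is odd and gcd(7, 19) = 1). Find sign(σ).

+1

Start at x=11: 11 → 1 → 7 → 11 (one orbit).
The orbit structure of x ↦ 7x mod 19: 7 orbits of sizes [3, 3, 3, 3, 3, 3, 1].
Σ(ℓ_i−1) = 19−7 = 12; sign = (−1)^12 = +1.
(7|19)_J = +1 (Zolotarev's lemma cross-check).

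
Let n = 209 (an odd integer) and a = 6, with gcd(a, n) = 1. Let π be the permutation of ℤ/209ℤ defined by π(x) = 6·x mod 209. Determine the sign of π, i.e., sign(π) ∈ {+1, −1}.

-1

Start at x=161: 161 → 130 → 153 → 82 → 74 → 26 → 156 → … (one orbit).
Cycle lengths of π_6 on ℤ/209ℤ: [90, 90, 10, 9, 9, 1]; 6 cycles in total.
6 cycles on 209: each ℓ→(−1)^(ℓ−1), product (−1)^203 = -1.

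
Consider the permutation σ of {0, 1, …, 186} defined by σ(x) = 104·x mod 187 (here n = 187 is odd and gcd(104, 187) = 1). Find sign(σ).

Start at x=179: 179 → 103 → 53 → 89 → 93 → 135 → 15 → … (one orbit).
Cycle type of π: 40×4 + 8×2 + 5×2 + 1; total 9 cycles.
187 − 9 = 178 transpositions; sign(π) = (−1)^178 = +1.

+1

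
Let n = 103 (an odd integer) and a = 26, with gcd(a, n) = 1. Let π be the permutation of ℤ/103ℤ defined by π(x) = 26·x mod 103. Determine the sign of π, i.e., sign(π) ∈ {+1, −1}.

Start at x=18: 18 → 56 → 14 → 55 → 91 → 100 → 25 → … (one orbit).
The orbit structure of x ↦ 26x mod 103: 3 orbits of sizes [51, 51, 1].
With 3 cycles on 103 points, sign = (−1)^{103−3} = +1.

+1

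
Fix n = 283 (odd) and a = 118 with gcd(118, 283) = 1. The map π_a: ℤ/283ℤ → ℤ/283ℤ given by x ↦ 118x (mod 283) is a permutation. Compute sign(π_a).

Orbit of 216 under x↦118x: [216, 18, 143, 177, 227, 184, 204]… (length divides ord_283(118)).
Cycle lengths of π_118 on ℤ/283ℤ: [282, 1]; 2 cycles in total.
283 − 2 = 281 transpositions; sign(π) = (−1)^281 = -1.

-1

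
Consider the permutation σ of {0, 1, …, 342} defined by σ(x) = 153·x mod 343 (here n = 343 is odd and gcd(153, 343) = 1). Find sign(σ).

Orbit of 232 under x↦153x: [232, 167, 169, 132, 302, 244, 288]… (length divides ord_343(153)).
10 cycles of lengths [98, 98, 98, 14, 14, 14, 2, 2, 2, 1].
sign(π) = (−1)^{n − #cycles} = (−1)^{343−10} = (−1)^333 = -1.
(153|343)_J = -1 (Zolotarev's lemma cross-check).

-1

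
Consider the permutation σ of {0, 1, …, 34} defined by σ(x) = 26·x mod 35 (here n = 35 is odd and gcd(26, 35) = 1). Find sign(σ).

-1

Orbit of 16 under x↦26x: [16, 31, 1, 26, 11, 6]… (length divides ord_35(26)).
Cycle type of π: 6×5 + 1×5; total 10 cycles.
sign(π) = (−1)^{n − #cycles} = (−1)^{35−10} = (−1)^25 = -1.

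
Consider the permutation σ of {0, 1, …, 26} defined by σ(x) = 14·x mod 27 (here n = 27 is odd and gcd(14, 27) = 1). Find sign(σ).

Orbit of 14 under x↦14x: [14, 7, 17, 22, 11, 19, 23]… (length divides ord_27(14)).
Cycle lengths of π_14 on ℤ/27ℤ: [18, 6, 2, 1]; 4 cycles in total.
27 − 4 = 23 transpositions; sign(π) = (−1)^23 = -1.
Zolotarev: (14|27) = -1, matching the cycle-count sign.

-1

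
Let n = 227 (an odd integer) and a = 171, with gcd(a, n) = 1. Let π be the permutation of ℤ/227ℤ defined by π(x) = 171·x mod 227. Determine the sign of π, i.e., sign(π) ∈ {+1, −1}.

Start at x=203: 203 → 209 → 100 → 75 → 113 → 28 → 21 → … (one orbit).
Cycle lengths of π_171 on ℤ/227ℤ: [113, 113, 1]; 3 cycles in total.
sign(π) = (−1)^{n − #cycles} = (−1)^{227−3} = (−1)^224 = +1.
Via Zolotarev, sign(π_{171}) = (171|227) = +1.

+1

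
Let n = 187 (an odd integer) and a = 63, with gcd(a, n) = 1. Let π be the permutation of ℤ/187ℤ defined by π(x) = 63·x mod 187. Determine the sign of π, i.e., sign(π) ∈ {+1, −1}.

Start at x=142: 142 → 157 → 167 → 49 → 95 → 1 → 63 → … (one orbit).
π_63 has 5 disjoint cycles with lengths [80, 80, 16, 10, 1] on {0,…,186}.
sign(π) = (−1)^{n − #cycles} = (−1)^{187−5} = (−1)^182 = +1.
Via Zolotarev, sign(π_{63}) = (63|187) = +1.

+1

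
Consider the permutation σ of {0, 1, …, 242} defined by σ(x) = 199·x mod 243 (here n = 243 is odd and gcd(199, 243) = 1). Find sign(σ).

+1

Orbit of 1 under x↦199x: [1, 199, 235, 109, 64, 100, 217]… (length divides ord_243(199)).
π_199 has 27 disjoint cycles with lengths [27, 27, 27, 27, 27, 27, 9, 9, 9, 9, 9, 9, 3, 3, 3, 3, 3, 3, 1, 1, 1, 1, 1, 1, 1, 1, 1] on {0,…,242}.
243 − 27 = 216 transpositions; sign(π) = (−1)^216 = +1.
Check: (199/243) = +1 by Zolotarev.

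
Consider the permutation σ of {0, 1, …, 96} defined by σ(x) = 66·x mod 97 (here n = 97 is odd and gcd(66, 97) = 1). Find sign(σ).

Orbit of 86 under x↦66x: [86, 50, 2, 35, 79, 73, 65]… (length divides ord_97(66)).
The orbit structure of x ↦ 66x mod 97: 3 orbits of sizes [48, 48, 1].
With 3 cycles on 97 points, sign = (−1)^{97−3} = +1.
Check: (66/97) = +1 by Zolotarev.

+1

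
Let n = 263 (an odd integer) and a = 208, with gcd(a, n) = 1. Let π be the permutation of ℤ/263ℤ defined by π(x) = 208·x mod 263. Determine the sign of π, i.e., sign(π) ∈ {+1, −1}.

Orbit of 74 under x↦208x: [74, 138, 37, 69, 150, 166, 75]… (length divides ord_263(208)).
The orbit structure of x ↦ 208x mod 263: 3 orbits of sizes [131, 131, 1].
Σ(ℓ_i−1) = 263−3 = 260; sign = (−1)^260 = +1.

+1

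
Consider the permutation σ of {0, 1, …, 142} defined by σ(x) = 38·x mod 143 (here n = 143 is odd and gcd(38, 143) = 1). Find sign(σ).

Orbit of 92 under x↦38x: [92, 64, 1, 38, 14, 103, 53]… (length divides ord_143(38)).
The orbit structure of x ↦ 38x mod 143: 21 orbits of sizes [10, 10, 10, 10, 10, 10, 10, 10, 10, 10, 10, 10, 5, 5, 2, 2, 2, 2, 2, 2, 1].
Σ(ℓ_i−1) = 143−21 = 122; sign = (−1)^122 = +1.

+1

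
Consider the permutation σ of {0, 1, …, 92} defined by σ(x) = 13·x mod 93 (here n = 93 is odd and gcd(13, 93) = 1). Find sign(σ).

Trace 22: π^k(22) = [22, 7, 91, 67, 34, 70, 73] for k=0..6.
Decompose π into cycles: lengths [30, 30, 30, 1, 1, 1] (6 cycles, including the fixed point 0).
n − c = 93 − 6 = 87; sign = (−1)^87 = -1.

-1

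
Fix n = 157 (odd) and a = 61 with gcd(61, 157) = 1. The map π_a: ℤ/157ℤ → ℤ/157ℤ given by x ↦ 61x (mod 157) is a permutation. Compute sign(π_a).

-1

Start at x=51: 51 → 128 → 115 → 107 → 90 → 152 → 9 → … (one orbit).
Cycle type of π: 156 + 1; total 2 cycles.
With 2 cycles on 157 points, sign = (−1)^{157−2} = -1.
(61|157)_J = -1 (Zolotarev's lemma cross-check).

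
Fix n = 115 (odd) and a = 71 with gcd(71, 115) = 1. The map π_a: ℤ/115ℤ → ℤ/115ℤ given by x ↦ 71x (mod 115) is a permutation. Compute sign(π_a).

+1

Orbit of 26 under x↦71x: [26, 6, 81, 1, 71, 96, 31]… (length divides ord_115(71)).
The orbit structure of x ↦ 71x mod 115: 15 orbits of sizes [11, 11, 11, 11, 11, 11, 11, 11, 11, 11, 1, 1, 1, 1, 1].
sign(π) = (−1)^{n − #cycles} = (−1)^{115−15} = (−1)^100 = +1.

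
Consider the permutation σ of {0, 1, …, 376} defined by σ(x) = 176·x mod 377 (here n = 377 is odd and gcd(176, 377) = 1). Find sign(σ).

+1

Orbit of 313 under x↦176x: [313, 46, 179, 213, 165, 11, 51]… (length divides ord_377(176)).
7 cycles of lengths [84, 84, 84, 84, 28, 12, 1].
n − c = 377 − 7 = 370; sign = (−1)^370 = +1.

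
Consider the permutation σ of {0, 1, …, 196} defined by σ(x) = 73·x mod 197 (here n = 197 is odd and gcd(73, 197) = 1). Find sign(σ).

-1

Orbit of 99 under x↦73x: [99, 135, 5, 168, 50, 104, 106]… (length divides ord_197(73)).
The orbit structure of x ↦ 73x mod 197: 2 orbits of sizes [196, 1].
sign(π) = (−1)^{n − #cycles} = (−1)^{197−2} = (−1)^195 = -1.
The Jacobi symbol (73|197) = -1 (Zolotarev) agrees.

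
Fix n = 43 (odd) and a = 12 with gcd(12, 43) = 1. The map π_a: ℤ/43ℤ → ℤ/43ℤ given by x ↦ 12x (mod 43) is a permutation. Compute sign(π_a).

Orbit of 7 under x↦12x: [7, 41, 19, 13, 27, 23, 18]… (length divides ord_43(12)).
Cycle lengths of π_12 on ℤ/43ℤ: [42, 1]; 2 cycles in total.
2 cycles on 43: each ℓ→(−1)^(ℓ−1), product (−1)^41 = -1.
(12|43)_J = -1 (Zolotarev's lemma cross-check).

-1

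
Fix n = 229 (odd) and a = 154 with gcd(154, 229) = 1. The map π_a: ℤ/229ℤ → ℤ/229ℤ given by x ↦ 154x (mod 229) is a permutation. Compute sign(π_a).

+1

Orbit of 37 under x↦154x: [37, 202, 193, 181, 165, 220, 217]… (length divides ord_229(154)).
3 cycles of lengths [114, 114, 1].
n − c = 229 − 3 = 226; sign = (−1)^226 = +1.
The Jacobi symbol (154|229) = +1 (Zolotarev) agrees.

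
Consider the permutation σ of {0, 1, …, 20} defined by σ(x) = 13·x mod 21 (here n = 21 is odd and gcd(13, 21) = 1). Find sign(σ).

-1

Trace 13: π^k(13) = [13, 1] for k=0..1.
Cycle type of π: 2×9 + 1×3; total 12 cycles.
sign(π) = (−1)^{n − #cycles} = (−1)^{21−12} = (−1)^9 = -1.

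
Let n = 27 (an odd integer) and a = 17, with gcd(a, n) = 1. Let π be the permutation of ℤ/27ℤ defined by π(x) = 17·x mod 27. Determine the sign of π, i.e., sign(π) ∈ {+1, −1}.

Trace 19: π^k(19) = [19, 26, 10, 8, 1, 17] for k=0..5.
8 cycles of lengths [6, 6, 6, 2, 2, 2, 2, 1].
27 − 8 = 19 transpositions; sign(π) = (−1)^19 = -1.

-1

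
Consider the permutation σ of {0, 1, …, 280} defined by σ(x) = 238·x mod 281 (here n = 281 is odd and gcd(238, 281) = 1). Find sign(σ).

Trace 236: π^k(236) = [236, 249, 252, 123, 50, 98, 1] for k=0..6.
Cycle type of π: 35×8 + 1; total 9 cycles.
281 − 9 = 272 transpositions; sign(π) = (−1)^272 = +1.

+1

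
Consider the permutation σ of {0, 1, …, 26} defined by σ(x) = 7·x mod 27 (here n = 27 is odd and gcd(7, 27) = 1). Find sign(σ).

+1

Start at x=4: 4 → 1 → 7 → 22 → 19 → 25 → 13 → … (one orbit).
Decompose π into cycles: lengths [9, 9, 3, 3, 1, 1, 1] (7 cycles, including the fixed point 0).
n − c = 27 − 7 = 20; sign = (−1)^20 = +1.
The Jacobi symbol (7|27) = +1 (Zolotarev) agrees.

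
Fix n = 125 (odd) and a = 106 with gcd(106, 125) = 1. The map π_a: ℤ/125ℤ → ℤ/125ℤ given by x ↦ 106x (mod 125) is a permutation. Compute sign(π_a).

Trace 11: π^k(11) = [11, 41, 96, 51, 31, 36, 66] for k=0..6.
Cycle type of π: 25×4 + 5×4 + 1×5; total 13 cycles.
sign(π) = (−1)^{n − #cycles} = (−1)^{125−13} = (−1)^112 = +1.
Via Zolotarev, sign(π_{106}) = (106|125) = +1.

+1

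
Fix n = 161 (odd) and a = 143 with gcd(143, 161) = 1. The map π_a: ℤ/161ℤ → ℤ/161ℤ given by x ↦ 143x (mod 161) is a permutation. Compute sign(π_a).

+1

Orbit of 81 under x↦143x: [81, 152, 1, 143, 2, 125, 4]… (length divides ord_161(143)).
Cycle lengths of π_143 on ℤ/161ℤ: [66, 66, 22, 6, 1]; 5 cycles in total.
n − c = 161 − 5 = 156; sign = (−1)^156 = +1.
Zolotarev: (143|161) = +1, matching the cycle-count sign.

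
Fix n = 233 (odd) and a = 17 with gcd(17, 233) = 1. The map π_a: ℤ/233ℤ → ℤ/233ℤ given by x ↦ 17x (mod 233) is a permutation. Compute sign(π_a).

-1

Start at x=192: 192 → 2 → 34 → 112 → 40 → 214 → 143 → … (one orbit).
The orbit structure of x ↦ 17x mod 233: 2 orbits of sizes [232, 1].
2 cycles on 233: each ℓ→(−1)^(ℓ−1), product (−1)^231 = -1.
Zolotarev: (17|233) = -1, matching the cycle-count sign.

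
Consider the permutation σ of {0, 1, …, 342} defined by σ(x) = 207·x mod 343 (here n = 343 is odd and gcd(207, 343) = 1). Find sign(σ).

Trace 113: π^k(113) = [113, 67, 149, 316, 242, 16, 225] for k=0..6.
Cycle lengths of π_207 on ℤ/343ℤ: [147, 147, 21, 21, 3, 3, 1]; 7 cycles in total.
7 cycles on 343: each ℓ→(−1)^(ℓ−1), product (−1)^336 = +1.
(207|343)_J = +1 (Zolotarev's lemma cross-check).

+1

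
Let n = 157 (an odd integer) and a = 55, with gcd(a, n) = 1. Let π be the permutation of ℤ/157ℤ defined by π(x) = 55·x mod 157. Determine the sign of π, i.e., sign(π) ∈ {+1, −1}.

-1

Trace 145: π^k(145) = [145, 125, 124, 69, 27, 72, 35] for k=0..6.
π_55 has 2 disjoint cycles with lengths [156, 1] on {0,…,156}.
2 cycles on 157: each ℓ→(−1)^(ℓ−1), product (−1)^155 = -1.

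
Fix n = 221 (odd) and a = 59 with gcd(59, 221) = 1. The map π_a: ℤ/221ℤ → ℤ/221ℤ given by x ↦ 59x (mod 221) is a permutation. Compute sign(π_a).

Trace 118: π^k(118) = [118, 111, 140, 83, 35, 76, 64] for k=0..6.
π_59 has 12 disjoint cycles with lengths [24, 24, 24, 24, 24, 24, 24, 24, 12, 8, 8, 1] on {0,…,220}.
sign(π) = (−1)^{n − #cycles} = (−1)^{221−12} = (−1)^209 = -1.
Check: (59/221) = -1 by Zolotarev.

-1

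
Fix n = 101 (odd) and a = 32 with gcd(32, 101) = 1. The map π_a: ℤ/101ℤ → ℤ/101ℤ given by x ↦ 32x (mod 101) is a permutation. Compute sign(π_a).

Trace 60: π^k(60) = [60, 1, 32, 14, 44, 95, 10] for k=0..6.
6 cycles of lengths [20, 20, 20, 20, 20, 1].
n − c = 101 − 6 = 95; sign = (−1)^95 = -1.

-1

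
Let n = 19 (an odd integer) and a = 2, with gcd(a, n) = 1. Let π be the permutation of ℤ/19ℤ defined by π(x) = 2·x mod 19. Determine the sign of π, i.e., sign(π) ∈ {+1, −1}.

Orbit of 1 under x↦2x: [1, 2, 4, 8, 16, 13, 7]… (length divides ord_19(2)).
Cycle lengths of π_2 on ℤ/19ℤ: [18, 1]; 2 cycles in total.
2 cycles on 19: each ℓ→(−1)^(ℓ−1), product (−1)^17 = -1.
Zolotarev: (2|19) = -1, matching the cycle-count sign.

-1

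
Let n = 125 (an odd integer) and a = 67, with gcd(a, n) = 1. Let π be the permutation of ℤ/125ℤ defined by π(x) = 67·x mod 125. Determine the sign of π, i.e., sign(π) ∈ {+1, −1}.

Trace 64: π^k(64) = [64, 38, 46, 82, 119, 98, 66] for k=0..6.
Cycle lengths of π_67 on ℤ/125ℤ: [100, 20, 4, 1]; 4 cycles in total.
n − c = 125 − 4 = 121; sign = (−1)^121 = -1.
Check: (67/125) = -1 by Zolotarev.

-1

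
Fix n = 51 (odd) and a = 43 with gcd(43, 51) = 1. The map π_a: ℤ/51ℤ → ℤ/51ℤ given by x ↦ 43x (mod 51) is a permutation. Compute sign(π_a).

Start at x=25: 25 → 4 → 19 → 1 → 43 → 13 → 49 → … (one orbit).
Decompose π into cycles: lengths [8, 8, 8, 8, 8, 8, 1, 1, 1] (9 cycles, including the fixed point 0).
9 cycles on 51: each ℓ→(−1)^(ℓ−1), product (−1)^42 = +1.

+1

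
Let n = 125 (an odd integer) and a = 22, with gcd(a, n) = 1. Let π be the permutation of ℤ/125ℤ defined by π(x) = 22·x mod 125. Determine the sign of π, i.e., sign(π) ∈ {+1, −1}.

-1

Start at x=121: 121 → 37 → 64 → 33 → 101 → 97 → 9 → … (one orbit).
Decompose π into cycles: lengths [100, 20, 4, 1] (4 cycles, including the fixed point 0).
sign(π) = (−1)^{n − #cycles} = (−1)^{125−4} = (−1)^121 = -1.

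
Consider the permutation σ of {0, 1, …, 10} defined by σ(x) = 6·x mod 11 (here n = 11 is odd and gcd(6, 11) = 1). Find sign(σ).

Trace 10: π^k(10) = [10, 5, 8, 4, 2, 1, 6] for k=0..6.
2 cycles of lengths [10, 1].
11 − 2 = 9 transpositions; sign(π) = (−1)^9 = -1.
Zolotarev: (6|11) = -1, matching the cycle-count sign.

-1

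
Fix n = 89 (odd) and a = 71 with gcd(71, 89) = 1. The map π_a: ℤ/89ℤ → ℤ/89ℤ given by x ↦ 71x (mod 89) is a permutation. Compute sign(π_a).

Orbit of 72 under x↦71x: [72, 39, 10, 87, 36, 64, 5]… (length divides ord_89(71)).
The orbit structure of x ↦ 71x mod 89: 3 orbits of sizes [44, 44, 1].
n − c = 89 − 3 = 86; sign = (−1)^86 = +1.
Zolotarev: (71|89) = +1, matching the cycle-count sign.

+1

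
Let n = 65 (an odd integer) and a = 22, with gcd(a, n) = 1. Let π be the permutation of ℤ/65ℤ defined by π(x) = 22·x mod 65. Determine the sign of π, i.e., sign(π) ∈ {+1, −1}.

-1

Trace 1: π^k(1) = [1, 22, 29, 53, 61, 42, 14] for k=0..6.
Cycle lengths of π_22 on ℤ/65ℤ: [12, 12, 12, 12, 4, 3, 3, 3, 3, 1]; 10 cycles in total.
10 cycles on 65: each ℓ→(−1)^(ℓ−1), product (−1)^55 = -1.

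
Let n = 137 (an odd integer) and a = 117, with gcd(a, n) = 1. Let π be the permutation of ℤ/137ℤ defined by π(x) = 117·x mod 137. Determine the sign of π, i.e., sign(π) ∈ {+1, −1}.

Orbit of 75 under x↦117x: [75, 7, 134, 60, 33, 25, 48]… (length divides ord_137(117)).
The orbit structure of x ↦ 117x mod 137: 2 orbits of sizes [136, 1].
sign(π) = (−1)^{n − #cycles} = (−1)^{137−2} = (−1)^135 = -1.
Via Zolotarev, sign(π_{117}) = (117|137) = -1.

-1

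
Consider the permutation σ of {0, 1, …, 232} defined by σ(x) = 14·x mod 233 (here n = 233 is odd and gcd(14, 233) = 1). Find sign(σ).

Start at x=38: 38 → 66 → 225 → 121 → 63 → 183 → 232 → … (one orbit).
The orbit structure of x ↦ 14x mod 233: 3 orbits of sizes [116, 116, 1].
233 − 3 = 230 transpositions; sign(π) = (−1)^230 = +1.
(14|233)_J = +1 (Zolotarev's lemma cross-check).

+1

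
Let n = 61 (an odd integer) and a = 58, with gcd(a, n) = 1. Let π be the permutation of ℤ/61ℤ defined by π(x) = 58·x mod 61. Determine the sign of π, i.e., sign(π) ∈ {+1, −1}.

Start at x=1: 1 → 58 → 9 → 34 → 20 → 1 (one orbit).
π_58 has 13 disjoint cycles with lengths [5, 5, 5, 5, 5, 5, 5, 5, 5, 5, 5, 5, 1] on {0,…,60}.
sign(π) = (−1)^{n − #cycles} = (−1)^{61−13} = (−1)^48 = +1.
Check: (58/61) = +1 by Zolotarev.

+1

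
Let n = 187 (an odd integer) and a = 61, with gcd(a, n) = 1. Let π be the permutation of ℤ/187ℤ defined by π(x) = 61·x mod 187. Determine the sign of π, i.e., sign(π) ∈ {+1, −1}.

+1

Start at x=100: 100 → 116 → 157 → 40 → 9 → 175 → 16 → … (one orbit).
Cycle lengths of π_61 on ℤ/187ℤ: [80, 80, 16, 10, 1]; 5 cycles in total.
5 cycles on 187: each ℓ→(−1)^(ℓ−1), product (−1)^182 = +1.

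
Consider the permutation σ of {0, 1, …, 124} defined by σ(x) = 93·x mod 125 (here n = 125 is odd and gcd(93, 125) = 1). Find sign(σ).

-1

Start at x=43: 43 → 124 → 32 → 101 → 18 → 49 → 57 → … (one orbit).
Cycle type of π: 20×5 + 4×6 + 1; total 12 cycles.
125 − 12 = 113 transpositions; sign(π) = (−1)^113 = -1.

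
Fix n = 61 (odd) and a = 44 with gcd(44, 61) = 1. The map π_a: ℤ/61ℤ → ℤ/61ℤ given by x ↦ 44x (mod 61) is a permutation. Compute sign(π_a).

Start at x=47: 47 → 55 → 41 → 35 → 15 → 50 → 4 → … (one orbit).
2 cycles of lengths [60, 1].
Σ(ℓ_i−1) = 61−2 = 59; sign = (−1)^59 = -1.

-1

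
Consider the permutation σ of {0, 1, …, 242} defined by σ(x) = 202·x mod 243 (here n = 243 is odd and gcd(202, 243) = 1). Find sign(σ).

Trace 73: π^k(73) = [73, 166, 241, 82, 40, 61, 172] for k=0..6.
Cycle type of π: 81×2 + 27×2 + 9×2 + 3×2 + 1×3; total 11 cycles.
n − c = 243 − 11 = 232; sign = (−1)^232 = +1.
Zolotarev: (202|243) = +1, matching the cycle-count sign.

+1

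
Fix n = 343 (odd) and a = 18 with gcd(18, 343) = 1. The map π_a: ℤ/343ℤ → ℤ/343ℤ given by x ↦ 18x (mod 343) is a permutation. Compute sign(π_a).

+1

Start at x=1: 1 → 18 → 324 → 1 (one orbit).
Cycle lengths of π_18 on ℤ/343ℤ: [3, 3, 3, 3, 3, 3, 3, 3, 3, 3, 3, 3, 3, 3, 3, 3, 3, 3, 3, 3, 3, 3, 3, 3, 3, 3, 3, 3, 3, 3, 3, 3, 3, 3, 3, 3, 3, 3, 3, 3, 3, 3, 3, 3, 3, 3, 3, 3, 3, 3, 3, 3, 3, 3, 3, 3, 3, 3, 3, 3, 3, 3, 3, 3, 3, 3, 3, 3, 3, 3, 3, 3, 3, 3, 3, 3, 3, 3, 3, 3, 3, 3, 3, 3, 3, 3, 3, 3, 3, 3, 3, 3, 3, 3, 3, 3, 3, 3, 3, 3, 3, 3, 3, 3, 3, 3, 3, 3, 3, 3, 3, 3, 3, 3, 1]; 115 cycles in total.
115 cycles on 343: each ℓ→(−1)^(ℓ−1), product (−1)^228 = +1.
Via Zolotarev, sign(π_{18}) = (18|343) = +1.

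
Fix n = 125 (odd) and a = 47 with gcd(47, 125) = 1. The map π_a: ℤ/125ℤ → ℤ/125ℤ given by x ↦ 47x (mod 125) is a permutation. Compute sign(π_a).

-1

Orbit of 121 under x↦47x: [121, 62, 39, 83, 26, 97, 59]… (length divides ord_125(47)).
Cycle lengths of π_47 on ℤ/125ℤ: [100, 20, 4, 1]; 4 cycles in total.
Σ(ℓ_i−1) = 125−4 = 121; sign = (−1)^121 = -1.
The Jacobi symbol (47|125) = -1 (Zolotarev) agrees.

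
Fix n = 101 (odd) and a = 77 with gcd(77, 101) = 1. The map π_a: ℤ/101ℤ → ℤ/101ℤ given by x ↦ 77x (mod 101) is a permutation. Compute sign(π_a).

+1

Start at x=16: 16 → 20 → 25 → 6 → 58 → 22 → 78 → … (one orbit).
Cycle lengths of π_77 on ℤ/101ℤ: [50, 50, 1]; 3 cycles in total.
Σ(ℓ_i−1) = 101−3 = 98; sign = (−1)^98 = +1.
Via Zolotarev, sign(π_{77}) = (77|101) = +1.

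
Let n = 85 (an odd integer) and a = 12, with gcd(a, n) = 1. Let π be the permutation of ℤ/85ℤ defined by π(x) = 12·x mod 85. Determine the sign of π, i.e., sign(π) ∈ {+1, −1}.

Orbit of 58 under x↦12x: [58, 16, 22, 9, 23, 21, 82]… (length divides ord_85(12)).
Decompose π into cycles: lengths [16, 16, 16, 16, 16, 4, 1] (7 cycles, including the fixed point 0).
n − c = 85 − 7 = 78; sign = (−1)^78 = +1.
Zolotarev: (12|85) = +1, matching the cycle-count sign.

+1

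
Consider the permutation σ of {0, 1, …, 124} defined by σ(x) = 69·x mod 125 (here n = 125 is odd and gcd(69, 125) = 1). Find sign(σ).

Orbit of 29 under x↦69x: [29, 1, 69, 11, 9, 121, 99]… (length divides ord_125(69)).
The orbit structure of x ↦ 69x mod 125: 7 orbits of sizes [50, 50, 10, 10, 2, 2, 1].
Σ(ℓ_i−1) = 125−7 = 118; sign = (−1)^118 = +1.
The Jacobi symbol (69|125) = +1 (Zolotarev) agrees.

+1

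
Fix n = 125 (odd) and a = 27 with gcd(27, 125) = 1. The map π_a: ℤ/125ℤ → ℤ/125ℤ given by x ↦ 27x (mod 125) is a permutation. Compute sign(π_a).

Trace 61: π^k(61) = [61, 22, 94, 38, 26, 77, 79] for k=0..6.
Cycle type of π: 100 + 20 + 4 + 1; total 4 cycles.
n − c = 125 − 4 = 121; sign = (−1)^121 = -1.

-1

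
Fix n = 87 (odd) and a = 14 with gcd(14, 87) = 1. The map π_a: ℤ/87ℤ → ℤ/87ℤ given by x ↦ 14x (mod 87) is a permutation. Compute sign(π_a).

Start at x=68: 68 → 82 → 17 → 64 → 26 → 16 → 50 → … (one orbit).
The orbit structure of x ↦ 14x mod 87: 5 orbits of sizes [28, 28, 28, 2, 1].
n − c = 87 − 5 = 82; sign = (−1)^82 = +1.

+1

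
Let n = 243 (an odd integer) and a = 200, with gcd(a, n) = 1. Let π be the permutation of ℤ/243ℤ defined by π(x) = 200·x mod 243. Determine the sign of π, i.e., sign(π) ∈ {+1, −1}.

-1

Trace 143: π^k(143) = [143, 169, 23, 226, 2, 157, 53] for k=0..6.
Decompose π into cycles: lengths [162, 54, 18, 6, 2, 1] (6 cycles, including the fixed point 0).
n − c = 243 − 6 = 237; sign = (−1)^237 = -1.
Check: (200/243) = -1 by Zolotarev.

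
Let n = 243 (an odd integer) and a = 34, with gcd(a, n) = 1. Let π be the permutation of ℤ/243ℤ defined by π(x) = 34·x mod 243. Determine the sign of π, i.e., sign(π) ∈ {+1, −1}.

+1

Start at x=223: 223 → 49 → 208 → 25 → 121 → 226 → 151 → … (one orbit).
11 cycles of lengths [81, 81, 27, 27, 9, 9, 3, 3, 1, 1, 1].
n − c = 243 − 11 = 232; sign = (−1)^232 = +1.
Via Zolotarev, sign(π_{34}) = (34|243) = +1.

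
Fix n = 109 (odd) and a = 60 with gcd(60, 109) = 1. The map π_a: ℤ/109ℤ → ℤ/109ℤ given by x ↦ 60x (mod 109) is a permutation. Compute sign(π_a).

Start at x=66: 66 → 36 → 89 → 108 → 49 → 106 → 38 → … (one orbit).
Cycle type of π: 54×2 + 1; total 3 cycles.
n − c = 109 − 3 = 106; sign = (−1)^106 = +1.
The Jacobi symbol (60|109) = +1 (Zolotarev) agrees.

+1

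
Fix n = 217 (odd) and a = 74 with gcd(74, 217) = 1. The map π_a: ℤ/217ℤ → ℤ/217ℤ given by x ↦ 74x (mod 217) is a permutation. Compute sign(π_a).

Orbit of 81 under x↦74x: [81, 135, 8, 158, 191, 29, 193]… (length divides ord_217(74)).
The orbit structure of x ↦ 74x mod 217: 10 orbits of sizes [30, 30, 30, 30, 30, 30, 30, 3, 3, 1].
With 10 cycles on 217 points, sign = (−1)^{217−10} = -1.

-1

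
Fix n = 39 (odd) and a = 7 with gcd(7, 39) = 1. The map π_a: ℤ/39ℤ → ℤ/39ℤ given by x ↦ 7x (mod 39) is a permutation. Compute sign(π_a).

Trace 19: π^k(19) = [19, 16, 34, 4, 28, 1, 7] for k=0..6.
π_7 has 6 disjoint cycles with lengths [12, 12, 12, 1, 1, 1] on {0,…,38}.
With 6 cycles on 39 points, sign = (−1)^{39−6} = -1.
Check: (7/39) = -1 by Zolotarev.

-1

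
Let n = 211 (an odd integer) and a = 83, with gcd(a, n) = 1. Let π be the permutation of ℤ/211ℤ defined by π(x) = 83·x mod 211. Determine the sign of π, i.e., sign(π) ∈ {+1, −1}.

+1

Start at x=201: 201 → 14 → 107 → 19 → 100 → 71 → 196 → … (one orbit).
The orbit structure of x ↦ 83x mod 211: 15 orbits of sizes [15, 15, 15, 15, 15, 15, 15, 15, 15, 15, 15, 15, 15, 15, 1].
sign(π) = (−1)^{n − #cycles} = (−1)^{211−15} = (−1)^196 = +1.
Zolotarev: (83|211) = +1, matching the cycle-count sign.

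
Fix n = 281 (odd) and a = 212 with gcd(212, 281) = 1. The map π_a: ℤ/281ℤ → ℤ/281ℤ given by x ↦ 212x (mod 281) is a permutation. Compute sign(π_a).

Trace 137: π^k(137) = [137, 101, 56, 70, 228, 4, 5] for k=0..6.
Decompose π into cycles: lengths [140, 140, 1] (3 cycles, including the fixed point 0).
n − c = 281 − 3 = 278; sign = (−1)^278 = +1.
Zolotarev: (212|281) = +1, matching the cycle-count sign.

+1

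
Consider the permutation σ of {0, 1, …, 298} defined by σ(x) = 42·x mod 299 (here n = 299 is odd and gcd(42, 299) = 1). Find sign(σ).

-1

Start at x=120: 120 → 256 → 287 → 94 → 61 → 170 → 263 → … (one orbit).
10 cycles of lengths [66, 66, 66, 66, 22, 3, 3, 3, 3, 1].
299 − 10 = 289 transpositions; sign(π) = (−1)^289 = -1.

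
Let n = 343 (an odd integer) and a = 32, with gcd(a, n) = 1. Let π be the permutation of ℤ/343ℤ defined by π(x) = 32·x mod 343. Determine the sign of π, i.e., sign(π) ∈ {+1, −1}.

Trace 235: π^k(235) = [235, 317, 197, 130, 44, 36, 123] for k=0..6.
Cycle lengths of π_32 on ℤ/343ℤ: [147, 147, 21, 21, 3, 3, 1]; 7 cycles in total.
343 − 7 = 336 transpositions; sign(π) = (−1)^336 = +1.
Zolotarev: (32|343) = +1, matching the cycle-count sign.

+1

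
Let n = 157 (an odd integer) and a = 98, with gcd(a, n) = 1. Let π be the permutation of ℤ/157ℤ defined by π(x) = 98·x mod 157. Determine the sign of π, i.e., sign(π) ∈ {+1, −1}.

Orbit of 118 under x↦98x: [118, 103, 46, 112, 143, 41, 93]… (length divides ord_157(98)).
4 cycles of lengths [52, 52, 52, 1].
With 4 cycles on 157 points, sign = (−1)^{157−4} = -1.

-1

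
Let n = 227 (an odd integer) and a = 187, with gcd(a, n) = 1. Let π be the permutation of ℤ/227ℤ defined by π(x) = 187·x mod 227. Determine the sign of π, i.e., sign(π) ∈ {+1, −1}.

-1

Trace 64: π^k(64) = [64, 164, 23, 215, 26, 95, 59] for k=0..6.
The orbit structure of x ↦ 187x mod 227: 2 orbits of sizes [226, 1].
n − c = 227 − 2 = 225; sign = (−1)^225 = -1.
Check: (187/227) = -1 by Zolotarev.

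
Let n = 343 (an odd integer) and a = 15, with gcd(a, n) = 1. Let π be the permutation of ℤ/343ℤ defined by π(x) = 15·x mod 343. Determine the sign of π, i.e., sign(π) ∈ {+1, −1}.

Start at x=274: 274 → 337 → 253 → 22 → 330 → 148 → 162 → … (one orbit).
Cycle lengths of π_15 on ℤ/343ℤ: [49, 49, 49, 49, 49, 49, 7, 7, 7, 7, 7, 7, 1, 1, 1, 1, 1, 1, 1]; 19 cycles in total.
sign(π) = (−1)^{n − #cycles} = (−1)^{343−19} = (−1)^324 = +1.
Via Zolotarev, sign(π_{15}) = (15|343) = +1.

+1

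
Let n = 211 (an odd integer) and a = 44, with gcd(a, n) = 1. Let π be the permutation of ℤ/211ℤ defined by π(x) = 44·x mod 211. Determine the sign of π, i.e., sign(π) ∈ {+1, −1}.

+1

Trace 47: π^k(47) = [47, 169, 51, 134, 199, 105, 189] for k=0..6.
Decompose π into cycles: lengths [105, 105, 1] (3 cycles, including the fixed point 0).
With 3 cycles on 211 points, sign = (−1)^{211−3} = +1.
Via Zolotarev, sign(π_{44}) = (44|211) = +1.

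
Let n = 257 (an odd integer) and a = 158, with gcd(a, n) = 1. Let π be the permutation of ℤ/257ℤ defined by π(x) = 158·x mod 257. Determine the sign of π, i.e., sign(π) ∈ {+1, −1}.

+1

Orbit of 176 under x↦158x: [176, 52, 249, 21, 234, 221, 223]… (length divides ord_257(158)).
Cycle lengths of π_158 on ℤ/257ℤ: [128, 128, 1]; 3 cycles in total.
257 − 3 = 254 transpositions; sign(π) = (−1)^254 = +1.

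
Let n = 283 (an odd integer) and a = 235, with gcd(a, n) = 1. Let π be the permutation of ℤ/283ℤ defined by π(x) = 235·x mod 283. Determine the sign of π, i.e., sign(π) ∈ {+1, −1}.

Start at x=218: 218 → 7 → 230 → 280 → 144 → 163 → 100 → … (one orbit).
The orbit structure of x ↦ 235x mod 283: 3 orbits of sizes [141, 141, 1].
283 − 3 = 280 transpositions; sign(π) = (−1)^280 = +1.
Zolotarev: (235|283) = +1, matching the cycle-count sign.

+1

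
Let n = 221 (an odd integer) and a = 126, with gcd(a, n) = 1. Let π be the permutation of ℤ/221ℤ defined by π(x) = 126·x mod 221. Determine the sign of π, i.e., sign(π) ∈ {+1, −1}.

-1

Orbit of 100 under x↦126x: [100, 3, 157, 113, 94, 131, 152]… (length divides ord_221(126)).
Decompose π into cycles: lengths [48, 48, 48, 48, 16, 3, 3, 3, 3, 1] (10 cycles, including the fixed point 0).
Σ(ℓ_i−1) = 221−10 = 211; sign = (−1)^211 = -1.
(126|221)_J = -1 (Zolotarev's lemma cross-check).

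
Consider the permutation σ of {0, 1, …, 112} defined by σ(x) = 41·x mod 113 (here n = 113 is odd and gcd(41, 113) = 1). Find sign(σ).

Start at x=57: 57 → 77 → 106 → 52 → 98 → 63 → 97 → … (one orbit).
The orbit structure of x ↦ 41x mod 113: 3 orbits of sizes [56, 56, 1].
113 − 3 = 110 transpositions; sign(π) = (−1)^110 = +1.

+1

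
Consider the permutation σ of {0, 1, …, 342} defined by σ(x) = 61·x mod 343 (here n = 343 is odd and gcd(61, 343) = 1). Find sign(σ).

Start at x=306: 306 → 144 → 209 → 58 → 108 → 71 → 215 → … (one orbit).
Cycle lengths of π_61 on ℤ/343ℤ: [294, 42, 6, 1]; 4 cycles in total.
n − c = 343 − 4 = 339; sign = (−1)^339 = -1.

-1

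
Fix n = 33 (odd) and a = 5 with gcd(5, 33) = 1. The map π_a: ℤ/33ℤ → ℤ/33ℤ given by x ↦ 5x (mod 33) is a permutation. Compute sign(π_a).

-1

Orbit of 1 under x↦5x: [1, 5, 25, 26, 31, 23, 16]… (length divides ord_33(5)).
Decompose π into cycles: lengths [10, 10, 5, 5, 2, 1] (6 cycles, including the fixed point 0).
With 6 cycles on 33 points, sign = (−1)^{33−6} = -1.
Zolotarev: (5|33) = -1, matching the cycle-count sign.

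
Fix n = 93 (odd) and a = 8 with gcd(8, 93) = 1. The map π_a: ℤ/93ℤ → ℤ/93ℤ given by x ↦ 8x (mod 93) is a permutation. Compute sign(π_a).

-1

Start at x=70: 70 → 2 → 16 → 35 → 1 → 8 → 64 → … (one orbit).
Cycle lengths of π_8 on ℤ/93ℤ: [10, 10, 10, 10, 10, 10, 5, 5, 5, 5, 5, 5, 2, 1]; 14 cycles in total.
14 cycles on 93: each ℓ→(−1)^(ℓ−1), product (−1)^79 = -1.
Via Zolotarev, sign(π_{8}) = (8|93) = -1.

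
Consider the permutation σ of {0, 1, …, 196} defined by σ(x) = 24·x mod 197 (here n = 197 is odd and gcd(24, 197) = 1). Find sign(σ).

+1

Orbit of 24 under x↦24x: [24, 182, 34, 28, 81, 171, 164]… (length divides ord_197(24)).
Decompose π into cycles: lengths [49, 49, 49, 49, 1] (5 cycles, including the fixed point 0).
sign(π) = (−1)^{n − #cycles} = (−1)^{197−5} = (−1)^192 = +1.
The Jacobi symbol (24|197) = +1 (Zolotarev) agrees.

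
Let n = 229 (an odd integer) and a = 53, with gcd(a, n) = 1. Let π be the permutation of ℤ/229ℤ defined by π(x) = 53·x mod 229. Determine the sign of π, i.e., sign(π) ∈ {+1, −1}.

+1

Orbit of 161 under x↦53x: [161, 60, 203, 225, 17, 214, 121]… (length divides ord_229(53)).
Decompose π into cycles: lengths [19, 19, 19, 19, 19, 19, 19, 19, 19, 19, 19, 19, 1] (13 cycles, including the fixed point 0).
With 13 cycles on 229 points, sign = (−1)^{229−13} = +1.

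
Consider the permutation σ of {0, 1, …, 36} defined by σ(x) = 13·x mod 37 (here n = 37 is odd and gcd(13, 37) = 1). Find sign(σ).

Trace 2: π^k(2) = [2, 26, 5, 28, 31, 33, 22] for k=0..6.
π_13 has 2 disjoint cycles with lengths [36, 1] on {0,…,36}.
sign(π) = (−1)^{n − #cycles} = (−1)^{37−2} = (−1)^35 = -1.
Check: (13/37) = -1 by Zolotarev.

-1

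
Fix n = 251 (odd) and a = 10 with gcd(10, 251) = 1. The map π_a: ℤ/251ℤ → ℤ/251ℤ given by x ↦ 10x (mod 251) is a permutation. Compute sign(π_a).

-1

Trace 8: π^k(8) = [8, 80, 47, 219, 182, 63, 128] for k=0..6.
Cycle lengths of π_10 on ℤ/251ℤ: [50, 50, 50, 50, 50, 1]; 6 cycles in total.
n − c = 251 − 6 = 245; sign = (−1)^245 = -1.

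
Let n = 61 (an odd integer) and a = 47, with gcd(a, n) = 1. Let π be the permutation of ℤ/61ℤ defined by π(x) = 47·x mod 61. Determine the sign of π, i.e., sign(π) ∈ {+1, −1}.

+1

Orbit of 1 under x↦47x: [1, 47, 13]… (length divides ord_61(47)).
Cycle lengths of π_47 on ℤ/61ℤ: [3, 3, 3, 3, 3, 3, 3, 3, 3, 3, 3, 3, 3, 3, 3, 3, 3, 3, 3, 3, 1]; 21 cycles in total.
With 21 cycles on 61 points, sign = (−1)^{61−21} = +1.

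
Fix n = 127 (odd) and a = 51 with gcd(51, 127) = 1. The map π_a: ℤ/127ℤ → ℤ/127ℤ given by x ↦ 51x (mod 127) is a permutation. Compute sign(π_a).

-1

Start at x=125: 125 → 25 → 5 → 1 → 51 → 61 → 63 → … (one orbit).
Cycle lengths of π_51 on ℤ/127ℤ: [42, 42, 42, 1]; 4 cycles in total.
sign(π) = (−1)^{n − #cycles} = (−1)^{127−4} = (−1)^123 = -1.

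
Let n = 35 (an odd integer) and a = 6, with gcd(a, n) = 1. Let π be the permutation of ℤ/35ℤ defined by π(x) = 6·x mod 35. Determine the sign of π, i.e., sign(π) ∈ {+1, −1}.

-1

Orbit of 1 under x↦6x: [1, 6]… (length divides ord_35(6)).
Decompose π into cycles: lengths [2, 2, 2, 2, 2, 2, 2, 2, 2, 2, 2, 2, 2, 2, 2, 1, 1, 1, 1, 1] (20 cycles, including the fixed point 0).
With 20 cycles on 35 points, sign = (−1)^{35−20} = -1.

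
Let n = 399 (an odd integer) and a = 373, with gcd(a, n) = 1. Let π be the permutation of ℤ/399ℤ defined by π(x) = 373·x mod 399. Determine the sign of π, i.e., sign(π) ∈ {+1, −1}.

-1

Orbit of 121 under x↦373x: [121, 46, 1, 373, 277, 379]… (length divides ord_399(373)).
The orbit structure of x ↦ 373x mod 399: 72 orbits of sizes [6, 6, 6, 6, 6, 6, 6, 6, 6, 6, 6, 6, 6, 6, 6, 6, 6, 6, 6, 6, 6, 6, 6, 6, 6, 6, 6, 6, 6, 6, 6, 6, 6, 6, 6, 6, 6, 6, 6, 6, 6, 6, 6, 6, 6, 6, 6, 6, 6, 6, 6, 6, 6, 6, 6, 6, 6, 6, 6, 6, 6, 6, 6, 3, 3, 3, 3, 3, 3, 1, 1, 1].
72 cycles on 399: each ℓ→(−1)^(ℓ−1), product (−1)^327 = -1.
Via Zolotarev, sign(π_{373}) = (373|399) = -1.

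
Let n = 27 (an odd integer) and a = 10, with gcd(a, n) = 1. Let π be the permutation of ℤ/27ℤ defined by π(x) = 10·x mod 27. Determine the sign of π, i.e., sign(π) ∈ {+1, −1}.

Start at x=1: 1 → 10 → 19 → 1 (one orbit).
π_10 has 15 disjoint cycles with lengths [3, 3, 3, 3, 3, 3, 1, 1, 1, 1, 1, 1, 1, 1, 1] on {0,…,26}.
Σ(ℓ_i−1) = 27−15 = 12; sign = (−1)^12 = +1.
Check: (10/27) = +1 by Zolotarev.

+1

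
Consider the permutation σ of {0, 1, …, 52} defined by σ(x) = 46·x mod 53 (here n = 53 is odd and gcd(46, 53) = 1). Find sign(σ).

+1

Trace 15: π^k(15) = [15, 1, 46, 49, 28, 16, 47] for k=0..6.
Cycle type of π: 13×4 + 1; total 5 cycles.
53 − 5 = 48 transpositions; sign(π) = (−1)^48 = +1.
The Jacobi symbol (46|53) = +1 (Zolotarev) agrees.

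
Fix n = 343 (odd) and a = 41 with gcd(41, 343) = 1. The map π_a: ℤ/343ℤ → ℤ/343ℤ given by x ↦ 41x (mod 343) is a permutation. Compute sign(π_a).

Orbit of 337 under x↦41x: [337, 97, 204, 132, 267, 314, 183]… (length divides ord_343(41)).
10 cycles of lengths [98, 98, 98, 14, 14, 14, 2, 2, 2, 1].
10 cycles on 343: each ℓ→(−1)^(ℓ−1), product (−1)^333 = -1.
Zolotarev: (41|343) = -1, matching the cycle-count sign.

-1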